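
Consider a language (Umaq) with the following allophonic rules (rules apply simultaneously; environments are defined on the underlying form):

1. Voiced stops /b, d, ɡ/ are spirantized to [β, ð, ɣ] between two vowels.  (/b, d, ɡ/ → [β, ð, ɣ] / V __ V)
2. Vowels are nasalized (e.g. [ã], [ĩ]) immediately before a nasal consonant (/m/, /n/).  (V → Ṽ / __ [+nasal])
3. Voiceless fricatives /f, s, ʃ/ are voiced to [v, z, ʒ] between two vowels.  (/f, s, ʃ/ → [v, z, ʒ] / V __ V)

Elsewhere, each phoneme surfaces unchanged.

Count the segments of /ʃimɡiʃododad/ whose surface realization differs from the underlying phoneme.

4

Segments that undergo a rule: /i/ → [ĩ] (rule 2); /ʃ/ → [ʒ] (rule 3); /d/ → [ð] (rule 1); /d/ → [ð] (rule 1).
All other segments surface unchanged.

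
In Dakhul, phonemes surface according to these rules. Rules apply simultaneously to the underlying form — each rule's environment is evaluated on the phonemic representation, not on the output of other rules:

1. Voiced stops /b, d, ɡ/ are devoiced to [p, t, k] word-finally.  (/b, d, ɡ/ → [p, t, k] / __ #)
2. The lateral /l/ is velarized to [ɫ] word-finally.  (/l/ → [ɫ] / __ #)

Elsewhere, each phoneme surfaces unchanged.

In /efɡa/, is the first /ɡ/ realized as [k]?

No

/ɡ/ (between /f/ and /a/) is in the target of rule 1 but the environment (word-finally) is not met → [ɡ].
The actual realization is [ɡ], not [k].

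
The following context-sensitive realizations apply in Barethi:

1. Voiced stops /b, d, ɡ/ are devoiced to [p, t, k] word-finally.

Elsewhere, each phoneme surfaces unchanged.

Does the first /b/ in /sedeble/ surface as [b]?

/b/ (between /e/ and /l/) fails the environment for rule 1, so it stays [b].
The actual realization is [b], which matches [b].

Yes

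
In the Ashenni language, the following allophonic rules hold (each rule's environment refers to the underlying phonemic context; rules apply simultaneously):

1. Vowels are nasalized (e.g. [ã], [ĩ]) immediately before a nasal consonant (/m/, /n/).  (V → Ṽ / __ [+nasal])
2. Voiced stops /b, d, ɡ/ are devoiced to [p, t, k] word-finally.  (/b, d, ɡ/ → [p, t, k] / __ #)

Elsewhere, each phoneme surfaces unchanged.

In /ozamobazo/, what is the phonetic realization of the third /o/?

/o/ (word-final) is in the target of rule 1 but the environment (before a nasal consonant) is not met → [o].

[o]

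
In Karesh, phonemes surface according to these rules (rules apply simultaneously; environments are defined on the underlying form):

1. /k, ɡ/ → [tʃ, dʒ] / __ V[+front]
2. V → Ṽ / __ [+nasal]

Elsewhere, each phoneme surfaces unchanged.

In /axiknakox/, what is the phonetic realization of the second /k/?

/k/ (between /a/ and /o/): rule 1 targets it, but not before a front vowel → unchanged [k].

[k]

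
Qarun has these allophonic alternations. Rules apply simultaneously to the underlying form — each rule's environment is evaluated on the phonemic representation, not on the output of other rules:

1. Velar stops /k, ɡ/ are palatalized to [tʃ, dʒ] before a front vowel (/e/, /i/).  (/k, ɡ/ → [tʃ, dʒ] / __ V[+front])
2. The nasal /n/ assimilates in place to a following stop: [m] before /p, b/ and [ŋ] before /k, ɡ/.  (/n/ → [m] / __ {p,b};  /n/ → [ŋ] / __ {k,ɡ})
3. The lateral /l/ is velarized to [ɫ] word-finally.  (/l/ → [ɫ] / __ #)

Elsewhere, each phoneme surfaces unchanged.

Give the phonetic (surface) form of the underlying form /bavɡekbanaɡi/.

/b/ (word-initial) is unaffected → [b].
/a/ — not in any rule's target class → [a].
/v/ stays [v].
/ɡ/ (between /v/ and /e/) occurs before a front vowel → [dʒ] by rule 1.
/e/ — not in any rule's target class → [e].
/k/ (between /e/ and /b/) fails the environment for rule 1, so it stays [k].
/b/ — not in any rule's target class → [b].
/a/ stays [a].
/n/ (between /a/ and /a/) fails the environment for rule 2, so it stays [n].
/a/ — not in any rule's target class → [a].
/ɡ/ (between /a/ and /i/) occurs before a front vowel → [dʒ] by rule 1.
/i/ stays [i].

[bavdʒekbanadʒi]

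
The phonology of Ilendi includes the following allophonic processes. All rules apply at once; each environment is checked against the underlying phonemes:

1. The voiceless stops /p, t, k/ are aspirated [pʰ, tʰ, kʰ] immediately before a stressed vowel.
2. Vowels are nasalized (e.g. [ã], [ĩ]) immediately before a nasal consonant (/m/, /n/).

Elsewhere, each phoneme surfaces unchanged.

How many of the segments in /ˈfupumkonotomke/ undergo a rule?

3

Segments that undergo a rule: /u/ → [ũ] (rule 2); /o/ → [õ] (rule 2); /o/ → [õ] (rule 2).
All other segments surface unchanged.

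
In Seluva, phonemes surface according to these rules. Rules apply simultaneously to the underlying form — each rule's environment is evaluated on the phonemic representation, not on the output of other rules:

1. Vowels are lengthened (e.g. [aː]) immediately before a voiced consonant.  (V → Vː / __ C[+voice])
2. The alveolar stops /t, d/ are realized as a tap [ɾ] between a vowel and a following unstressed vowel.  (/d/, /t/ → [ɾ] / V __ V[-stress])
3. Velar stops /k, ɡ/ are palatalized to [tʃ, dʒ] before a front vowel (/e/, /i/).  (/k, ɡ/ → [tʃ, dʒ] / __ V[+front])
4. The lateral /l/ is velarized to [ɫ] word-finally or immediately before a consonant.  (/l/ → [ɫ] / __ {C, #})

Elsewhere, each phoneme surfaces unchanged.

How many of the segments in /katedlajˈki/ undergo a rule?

Segments that undergo a rule: /t/ → [ɾ] (rule 2); /e/ → [eː] (rule 1); /a/ → [aː] (rule 1); /k/ → [tʃ] (rule 3).
All other segments surface unchanged.

4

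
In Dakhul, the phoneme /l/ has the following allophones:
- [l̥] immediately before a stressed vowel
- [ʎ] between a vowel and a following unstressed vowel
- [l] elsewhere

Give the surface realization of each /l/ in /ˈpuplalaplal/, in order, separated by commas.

[l], [ʎ], [l], [l]

Occurrence 1 (position 4): no conditioning environment matches → elsewhere allophone [l].
Occurrence 2 (position 6): between a vowel and a following unstressed vowel → [ʎ].
Occurrence 3 (position 9): no conditioning environment matches → elsewhere allophone [l].
Occurrence 4 (position 11): no conditioning environment matches → elsewhere allophone [l].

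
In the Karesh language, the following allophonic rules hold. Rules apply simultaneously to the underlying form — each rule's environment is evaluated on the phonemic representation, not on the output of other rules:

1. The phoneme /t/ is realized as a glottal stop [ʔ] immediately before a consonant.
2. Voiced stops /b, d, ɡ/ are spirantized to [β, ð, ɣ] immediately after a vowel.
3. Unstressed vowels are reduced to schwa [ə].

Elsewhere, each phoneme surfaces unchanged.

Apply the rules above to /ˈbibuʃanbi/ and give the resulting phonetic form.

[ˈbiβəʃənbə]

/b/ (word-initial) fails the environment for rule 2, so it stays [b].
/i/ — between /b/ and /b/; rule 3 does not apply here → [i].
/b/ meets the environment for rule 2 (immediately after a vowel) → [β].
Rule 3 applies to /u/ (between /b/ and /ʃ/: in an unstressed syllable) → [ə].
/ʃ/ (between /u/ and /a/): no rule targets it → [ʃ].
/a/ meets the environment for rule 3 (in an unstressed syllable) → [ə].
/n/ (between /a/ and /b/) is unaffected → [n].
/b/ (between /n/ and /i/): rule 2 targets it, but not immediately after a vowel → unchanged [b].
/i/ (word-final): in an unstressed syllable, so rule 3 applies → [ə].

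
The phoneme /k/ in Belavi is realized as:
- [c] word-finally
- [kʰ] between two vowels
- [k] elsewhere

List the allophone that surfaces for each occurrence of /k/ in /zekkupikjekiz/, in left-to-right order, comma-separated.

[k], [k], [k], [kʰ]

Occurrence 1 (position 3): no conditioning environment matches → elsewhere allophone [k].
Occurrence 2 (position 4): no conditioning environment matches → elsewhere allophone [k].
Occurrence 3 (position 8): no conditioning environment matches → elsewhere allophone [k].
Occurrence 4 (position 11): between two vowels → [kʰ].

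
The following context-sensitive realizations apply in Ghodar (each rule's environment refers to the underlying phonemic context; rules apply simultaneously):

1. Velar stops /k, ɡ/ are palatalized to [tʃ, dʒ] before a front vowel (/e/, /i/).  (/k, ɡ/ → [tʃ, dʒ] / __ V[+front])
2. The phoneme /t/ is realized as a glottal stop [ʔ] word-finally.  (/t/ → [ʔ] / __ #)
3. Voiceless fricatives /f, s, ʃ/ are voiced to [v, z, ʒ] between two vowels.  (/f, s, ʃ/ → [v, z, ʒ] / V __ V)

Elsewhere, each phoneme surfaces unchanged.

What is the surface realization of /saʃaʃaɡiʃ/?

/s/ — word-initial; rule 3 does not apply here → [s].
/ʃ/ (between /a/ and /a/): between two vowels, so rule 3 applies → [ʒ].
/ʃ/ — between /a/ and /a/, between two vowels — surfaces as [ʒ] (rule 3).
/ɡ/ (between /a/ and /i/) occurs before a front vowel → [dʒ] by rule 1.
/ʃ/ — word-final; rule 3 does not apply here → [ʃ].

[saʒaʒadʒiʃ]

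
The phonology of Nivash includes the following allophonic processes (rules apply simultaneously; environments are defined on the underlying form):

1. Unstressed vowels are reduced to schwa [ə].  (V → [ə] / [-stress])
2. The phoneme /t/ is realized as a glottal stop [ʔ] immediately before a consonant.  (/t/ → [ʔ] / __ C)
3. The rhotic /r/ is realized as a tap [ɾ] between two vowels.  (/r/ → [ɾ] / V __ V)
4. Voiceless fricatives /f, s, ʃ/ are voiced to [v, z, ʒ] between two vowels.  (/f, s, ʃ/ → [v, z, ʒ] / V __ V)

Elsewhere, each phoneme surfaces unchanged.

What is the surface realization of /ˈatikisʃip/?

/a/ (word-initial) is in the target of rule 1 but the environment (in an unstressed syllable) is not met → [a].
/t/ — between /a/ and /i/; rule 2 does not apply here → [t].
Rule 1 applies to /i/ (between /t/ and /k/: in an unstressed syllable) → [ə].
/i/ (between /k/ and /s/): in an unstressed syllable, so rule 1 applies → [ə].
/s/ — between /i/ and /ʃ/; rule 4 does not apply here → [s].
/ʃ/ (between /s/ and /i/): rule 4 targets it, but not between two vowels → unchanged [ʃ].
/i/ — between /ʃ/ and /p/, in an unstressed syllable — surfaces as [ə] (rule 1).

[ˈatəkəsʃəp]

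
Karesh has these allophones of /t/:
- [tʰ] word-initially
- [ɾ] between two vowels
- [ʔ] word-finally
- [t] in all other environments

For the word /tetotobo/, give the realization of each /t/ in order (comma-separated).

[tʰ], [ɾ], [ɾ]

Occurrence 1 (position 1): word-initially → [tʰ].
Occurrence 2 (position 3): between two vowels → [ɾ].
Occurrence 3 (position 5): between two vowels → [ɾ].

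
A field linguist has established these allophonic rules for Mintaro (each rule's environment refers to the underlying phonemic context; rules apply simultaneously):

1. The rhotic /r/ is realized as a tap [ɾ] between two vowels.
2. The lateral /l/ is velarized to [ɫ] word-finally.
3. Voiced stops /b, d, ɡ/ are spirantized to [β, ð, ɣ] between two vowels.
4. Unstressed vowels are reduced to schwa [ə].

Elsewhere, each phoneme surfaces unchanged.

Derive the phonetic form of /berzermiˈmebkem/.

/b/ (word-initial) fails the environment for rule 3, so it stays [b].
/e/ (between /b/ and /r/) occurs in an unstressed syllable → [ə] by rule 4.
/r/ — between /e/ and /z/; rule 1 does not apply here → [r].
/z/ (between /r/ and /e/): no rule targets it → [z].
/e/ — between /z/ and /r/, in an unstressed syllable — surfaces as [ə] (rule 4).
/r/ (between /e/ and /m/): rule 1 targets it, but not between two vowels → unchanged [r].
/m/ — not in any rule's target class → [m].
/i/ — between /m/ and /m/, in an unstressed syllable — surfaces as [ə] (rule 4).
/m/ stays [m].
/e/ (between /m/ and /b/): rule 4 targets it, but not in an unstressed syllable → unchanged [e].
/b/ (between /e/ and /k/) fails the environment for rule 3, so it stays [b].
/k/ (between /b/ and /e/) is unaffected → [k].
/e/ (between /k/ and /m/) occurs in an unstressed syllable → [ə] by rule 4.
/m/ — not in any rule's target class → [m].

[bərzərməˈmebkəm]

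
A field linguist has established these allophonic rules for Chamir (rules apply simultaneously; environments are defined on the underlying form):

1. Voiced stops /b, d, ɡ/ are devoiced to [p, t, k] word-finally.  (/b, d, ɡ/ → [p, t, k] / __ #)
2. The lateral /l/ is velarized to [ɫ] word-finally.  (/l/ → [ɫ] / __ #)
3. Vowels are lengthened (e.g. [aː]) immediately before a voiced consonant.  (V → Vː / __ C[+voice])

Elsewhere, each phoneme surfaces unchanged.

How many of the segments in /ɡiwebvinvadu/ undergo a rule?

Segments that undergo a rule: /i/ → [iː] (rule 3); /e/ → [eː] (rule 3); /i/ → [iː] (rule 3); /a/ → [aː] (rule 3).
All other segments surface unchanged.

4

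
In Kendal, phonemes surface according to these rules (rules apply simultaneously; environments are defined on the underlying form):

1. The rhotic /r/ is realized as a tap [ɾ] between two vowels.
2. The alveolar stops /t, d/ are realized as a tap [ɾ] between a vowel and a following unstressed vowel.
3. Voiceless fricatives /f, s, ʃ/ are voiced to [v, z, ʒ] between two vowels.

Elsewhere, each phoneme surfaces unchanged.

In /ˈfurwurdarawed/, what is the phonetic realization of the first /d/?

/d/ (between /r/ and /a/) fails the environment for rule 2, so it stays [d].

[d]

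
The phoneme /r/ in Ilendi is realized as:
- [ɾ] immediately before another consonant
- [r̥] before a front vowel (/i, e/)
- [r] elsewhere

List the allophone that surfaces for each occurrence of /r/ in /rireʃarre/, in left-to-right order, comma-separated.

[r̥], [r̥], [ɾ], [r̥]

Occurrence 1 (position 1): before a front vowel (/i, e/) → [r̥].
Occurrence 2 (position 3): before a front vowel (/i, e/) → [r̥].
Occurrence 3 (position 7): immediately before another consonant → [ɾ].
Occurrence 4 (position 8): before a front vowel (/i, e/) → [r̥].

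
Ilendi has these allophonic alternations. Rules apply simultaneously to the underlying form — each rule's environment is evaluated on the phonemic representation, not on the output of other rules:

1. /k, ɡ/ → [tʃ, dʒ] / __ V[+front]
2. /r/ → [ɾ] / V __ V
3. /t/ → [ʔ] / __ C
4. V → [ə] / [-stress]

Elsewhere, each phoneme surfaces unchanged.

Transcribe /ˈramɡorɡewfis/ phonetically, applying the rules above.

[ˈramɡərdʒəwfəs]

/r/ (word-initial) fails the environment for rule 2, so it stays [r].
/a/ — between /r/ and /m/; rule 4 does not apply here → [a].
/m/ (between /a/ and /ɡ/) is unaffected → [m].
/ɡ/ — between /m/ and /o/; rule 1 does not apply here → [ɡ].
/o/ (between /ɡ/ and /r/): in an unstressed syllable, so rule 4 applies → [ə].
/r/ (between /o/ and /ɡ/) fails the environment for rule 2, so it stays [r].
/ɡ/ meets the environment for rule 1 (before a front vowel) → [dʒ].
/e/ (between /ɡ/ and /w/) occurs in an unstressed syllable → [ə] by rule 4.
/w/ (between /e/ and /f/) is unaffected → [w].
/f/ — not in any rule's target class → [f].
Rule 4 applies to /i/ (between /f/ and /s/: in an unstressed syllable) → [ə].
/s/ stays [s].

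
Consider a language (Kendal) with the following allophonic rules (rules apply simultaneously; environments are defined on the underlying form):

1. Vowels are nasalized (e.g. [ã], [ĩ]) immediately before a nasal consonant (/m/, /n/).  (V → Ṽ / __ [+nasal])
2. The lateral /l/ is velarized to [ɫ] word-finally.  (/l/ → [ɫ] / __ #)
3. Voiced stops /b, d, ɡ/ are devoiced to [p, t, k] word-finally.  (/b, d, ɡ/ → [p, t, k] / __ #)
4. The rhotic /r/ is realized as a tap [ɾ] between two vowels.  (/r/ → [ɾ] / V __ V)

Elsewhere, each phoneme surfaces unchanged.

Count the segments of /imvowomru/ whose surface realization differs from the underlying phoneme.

2

Segments that undergo a rule: /i/ → [ĩ] (rule 1); /o/ → [õ] (rule 1).
All other segments surface unchanged.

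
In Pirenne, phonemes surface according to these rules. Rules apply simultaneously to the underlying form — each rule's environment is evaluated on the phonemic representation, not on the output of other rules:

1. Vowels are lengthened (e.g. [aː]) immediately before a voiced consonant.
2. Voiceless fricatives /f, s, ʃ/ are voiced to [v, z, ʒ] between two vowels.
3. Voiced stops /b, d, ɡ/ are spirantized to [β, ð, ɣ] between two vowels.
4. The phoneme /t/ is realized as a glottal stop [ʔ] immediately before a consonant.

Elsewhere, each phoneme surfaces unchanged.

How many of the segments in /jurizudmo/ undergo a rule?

3

Segments that undergo a rule: /u/ → [uː] (rule 1); /i/ → [iː] (rule 1); /u/ → [uː] (rule 1).
All other segments surface unchanged.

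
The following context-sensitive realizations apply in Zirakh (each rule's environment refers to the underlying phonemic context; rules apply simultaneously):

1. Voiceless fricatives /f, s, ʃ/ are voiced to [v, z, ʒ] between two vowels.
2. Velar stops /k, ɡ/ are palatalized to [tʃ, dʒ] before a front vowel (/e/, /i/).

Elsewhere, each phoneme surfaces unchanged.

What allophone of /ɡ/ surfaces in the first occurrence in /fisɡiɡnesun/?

Rule 2 applies to /ɡ/ (between /s/ and /i/: before a front vowel) → [dʒ].

[dʒ]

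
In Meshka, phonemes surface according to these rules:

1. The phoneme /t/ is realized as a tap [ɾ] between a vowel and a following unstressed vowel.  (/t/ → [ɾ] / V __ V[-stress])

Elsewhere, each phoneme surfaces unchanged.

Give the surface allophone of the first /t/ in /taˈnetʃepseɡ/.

/t/ (word-initial) is in the target of rule 1 but the environment (between a vowel and a following unstressed vowel) is not met → [t].

[t]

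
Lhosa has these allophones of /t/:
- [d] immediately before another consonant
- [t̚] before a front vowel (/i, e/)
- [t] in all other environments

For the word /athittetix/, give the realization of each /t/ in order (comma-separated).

Occurrence 1 (position 2): immediately before another consonant → [d].
Occurrence 2 (position 5): immediately before another consonant → [d].
Occurrence 3 (position 6): before a front vowel (/i, e/) → [t̚].
Occurrence 4 (position 8): before a front vowel (/i, e/) → [t̚].

[d], [d], [t̚], [t̚]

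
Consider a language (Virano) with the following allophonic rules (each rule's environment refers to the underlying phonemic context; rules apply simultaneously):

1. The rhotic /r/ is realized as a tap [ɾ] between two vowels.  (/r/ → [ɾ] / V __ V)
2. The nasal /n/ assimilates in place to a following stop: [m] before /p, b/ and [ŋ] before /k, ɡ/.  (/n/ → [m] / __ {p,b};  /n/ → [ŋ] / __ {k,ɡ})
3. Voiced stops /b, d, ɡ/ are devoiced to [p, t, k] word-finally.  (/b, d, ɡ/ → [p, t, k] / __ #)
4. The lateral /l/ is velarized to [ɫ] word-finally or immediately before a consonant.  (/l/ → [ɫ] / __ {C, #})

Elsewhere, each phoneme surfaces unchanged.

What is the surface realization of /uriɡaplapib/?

/r/ (between /u/ and /i/) occurs between two vowels → [ɾ] by rule 1.
/ɡ/ (between /i/ and /a/) is in the target of rule 3 but the environment (word-finally) is not met → [ɡ].
/l/ (between /p/ and /a/): rule 4 targets it, but not word-finally or immediately before a consonant → unchanged [l].
/b/ (word-final) occurs word-finally → [p] by rule 3.

[uɾiɡaplapip]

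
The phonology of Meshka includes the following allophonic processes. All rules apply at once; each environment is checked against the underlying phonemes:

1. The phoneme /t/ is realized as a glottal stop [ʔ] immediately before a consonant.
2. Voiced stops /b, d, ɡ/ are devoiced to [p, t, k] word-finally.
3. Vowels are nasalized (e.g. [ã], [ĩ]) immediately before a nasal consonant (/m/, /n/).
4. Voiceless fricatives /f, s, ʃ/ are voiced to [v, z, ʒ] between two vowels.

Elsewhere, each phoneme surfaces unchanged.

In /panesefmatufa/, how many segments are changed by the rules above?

3

Segments that undergo a rule: /a/ → [ã] (rule 3); /s/ → [z] (rule 4); /f/ → [v] (rule 4).
All other segments surface unchanged.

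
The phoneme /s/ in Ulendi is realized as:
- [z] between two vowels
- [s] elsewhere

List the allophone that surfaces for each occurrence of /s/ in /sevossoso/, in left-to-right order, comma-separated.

[s], [s], [s], [z]

Occurrence 1 (position 1): no conditioning environment matches → elsewhere allophone [s].
Occurrence 2 (position 5): no conditioning environment matches → elsewhere allophone [s].
Occurrence 3 (position 6): no conditioning environment matches → elsewhere allophone [s].
Occurrence 4 (position 8): between two vowels → [z].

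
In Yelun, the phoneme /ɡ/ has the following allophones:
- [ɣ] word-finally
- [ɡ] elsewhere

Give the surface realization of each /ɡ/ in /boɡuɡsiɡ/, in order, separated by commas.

[ɡ], [ɡ], [ɣ]

Occurrence 1 (position 3): no conditioning environment matches → elsewhere allophone [ɡ].
Occurrence 2 (position 5): no conditioning environment matches → elsewhere allophone [ɡ].
Occurrence 3 (position 8): word-finally → [ɣ].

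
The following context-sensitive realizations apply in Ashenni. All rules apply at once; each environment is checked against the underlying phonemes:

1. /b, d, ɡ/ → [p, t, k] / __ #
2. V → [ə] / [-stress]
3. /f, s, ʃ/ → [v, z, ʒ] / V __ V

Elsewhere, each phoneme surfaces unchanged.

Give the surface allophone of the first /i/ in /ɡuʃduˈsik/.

/i/ (between /s/ and /k/) is in the target of rule 2 but the environment (in an unstressed syllable) is not met → [i].

[i]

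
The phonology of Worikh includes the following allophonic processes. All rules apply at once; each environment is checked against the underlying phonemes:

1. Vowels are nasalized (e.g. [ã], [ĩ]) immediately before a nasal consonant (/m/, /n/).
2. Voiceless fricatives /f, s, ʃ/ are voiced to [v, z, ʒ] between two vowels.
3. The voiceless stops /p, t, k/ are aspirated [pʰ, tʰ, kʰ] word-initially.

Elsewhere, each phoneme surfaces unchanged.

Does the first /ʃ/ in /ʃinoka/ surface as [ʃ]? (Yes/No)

/ʃ/ (word-initial): rule 2 targets it, but not between two vowels → unchanged [ʃ].
The actual realization is [ʃ], which matches [ʃ].

Yes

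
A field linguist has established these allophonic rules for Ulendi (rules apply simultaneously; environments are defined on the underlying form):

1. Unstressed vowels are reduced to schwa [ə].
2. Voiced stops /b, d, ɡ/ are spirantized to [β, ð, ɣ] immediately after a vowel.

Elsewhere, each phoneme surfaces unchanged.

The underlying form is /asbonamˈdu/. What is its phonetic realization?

Rule 1 applies to /a/ (word-initial: in an unstressed syllable) → [ə].
/s/ stays [s].
/b/ (between /s/ and /o/) fails the environment for rule 2, so it stays [b].
/o/ (between /b/ and /n/) occurs in an unstressed syllable → [ə] by rule 1.
/n/ (between /o/ and /a/): no rule targets it → [n].
/a/ (between /n/ and /m/): in an unstressed syllable, so rule 1 applies → [ə].
/m/ — not in any rule's target class → [m].
/d/ (between /m/ and /u/): rule 2 targets it, but not immediately after a vowel → unchanged [d].
/u/ (word-final) is in the target of rule 1 but the environment (in an unstressed syllable) is not met → [u].

[əsbənəmˈdu]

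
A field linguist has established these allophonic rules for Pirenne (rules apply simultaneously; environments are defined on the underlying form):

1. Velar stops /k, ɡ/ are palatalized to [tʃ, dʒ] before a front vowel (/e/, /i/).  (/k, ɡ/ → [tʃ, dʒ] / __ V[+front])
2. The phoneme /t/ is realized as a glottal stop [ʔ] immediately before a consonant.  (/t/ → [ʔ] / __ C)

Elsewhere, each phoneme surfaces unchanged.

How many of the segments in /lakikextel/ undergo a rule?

Segments that undergo a rule: /k/ → [tʃ] (rule 1); /k/ → [tʃ] (rule 1).
All other segments surface unchanged.

2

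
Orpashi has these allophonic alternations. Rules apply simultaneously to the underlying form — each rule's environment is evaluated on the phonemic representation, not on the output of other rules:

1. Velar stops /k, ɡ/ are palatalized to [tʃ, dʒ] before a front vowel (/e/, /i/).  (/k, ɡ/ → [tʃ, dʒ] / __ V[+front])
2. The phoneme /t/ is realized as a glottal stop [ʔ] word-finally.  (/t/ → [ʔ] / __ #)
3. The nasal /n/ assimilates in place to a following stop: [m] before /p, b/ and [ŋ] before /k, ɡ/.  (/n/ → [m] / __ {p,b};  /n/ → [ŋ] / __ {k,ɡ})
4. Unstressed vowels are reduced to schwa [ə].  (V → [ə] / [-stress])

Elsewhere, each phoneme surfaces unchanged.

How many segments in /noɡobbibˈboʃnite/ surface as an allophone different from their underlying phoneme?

Segments that undergo a rule: /o/ → [ə] (rule 4); /o/ → [ə] (rule 4); /i/ → [ə] (rule 4); /i/ → [ə] (rule 4); /e/ → [ə] (rule 4).
All other segments surface unchanged.

5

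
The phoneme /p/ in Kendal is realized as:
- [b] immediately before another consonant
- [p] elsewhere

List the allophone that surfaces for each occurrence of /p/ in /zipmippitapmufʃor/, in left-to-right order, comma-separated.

Occurrence 1 (position 3): immediately before another consonant → [b].
Occurrence 2 (position 6): immediately before another consonant → [b].
Occurrence 3 (position 7): no conditioning environment matches → elsewhere allophone [p].
Occurrence 4 (position 11): immediately before another consonant → [b].

[b], [b], [p], [b]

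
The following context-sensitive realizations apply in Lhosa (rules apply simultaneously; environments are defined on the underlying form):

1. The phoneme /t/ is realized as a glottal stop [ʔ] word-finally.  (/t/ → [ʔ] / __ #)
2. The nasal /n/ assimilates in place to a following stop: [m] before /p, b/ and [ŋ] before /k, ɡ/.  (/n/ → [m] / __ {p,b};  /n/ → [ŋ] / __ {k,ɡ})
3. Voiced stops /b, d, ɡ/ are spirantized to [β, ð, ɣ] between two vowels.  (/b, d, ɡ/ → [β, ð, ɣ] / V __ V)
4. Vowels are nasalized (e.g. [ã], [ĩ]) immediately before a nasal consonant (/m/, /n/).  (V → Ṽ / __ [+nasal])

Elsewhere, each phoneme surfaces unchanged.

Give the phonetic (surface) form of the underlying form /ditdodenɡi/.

[ditdoðẽŋɡi]

/d/ (word-initial) fails the environment for rule 3, so it stays [d].
/i/ (between /d/ and /t/): rule 4 targets it, but not before a nasal consonant → unchanged [i].
/t/ (between /i/ and /d/) is in the target of rule 1 but the environment (word-finally) is not met → [t].
/d/ (between /t/ and /o/) is in the target of rule 3 but the environment (between two vowels) is not met → [d].
/o/ (between /d/ and /d/) is in the target of rule 4 but the environment (before a nasal consonant) is not met → [o].
/d/ meets the environment for rule 3 (between two vowels) → [ð].
Rule 4 applies to /e/ (between /d/ and /n/: before a nasal consonant) → [ẽ].
/n/ — between /e/ and /ɡ/, before a labial or velar stop — surfaces as [ŋ] (rule 2).
/ɡ/ (between /n/ and /i/) is in the target of rule 3 but the environment (between two vowels) is not met → [ɡ].
/i/ (word-final) is in the target of rule 4 but the environment (before a nasal consonant) is not met → [i].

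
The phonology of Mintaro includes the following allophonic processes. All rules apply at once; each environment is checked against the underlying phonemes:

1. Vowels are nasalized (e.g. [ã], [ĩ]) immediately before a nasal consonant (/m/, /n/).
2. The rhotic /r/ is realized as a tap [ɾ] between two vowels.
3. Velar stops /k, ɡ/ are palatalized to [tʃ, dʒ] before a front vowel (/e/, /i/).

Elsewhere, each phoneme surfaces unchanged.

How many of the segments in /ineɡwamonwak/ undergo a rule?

3

Segments that undergo a rule: /i/ → [ĩ] (rule 1); /a/ → [ã] (rule 1); /o/ → [õ] (rule 1).
All other segments surface unchanged.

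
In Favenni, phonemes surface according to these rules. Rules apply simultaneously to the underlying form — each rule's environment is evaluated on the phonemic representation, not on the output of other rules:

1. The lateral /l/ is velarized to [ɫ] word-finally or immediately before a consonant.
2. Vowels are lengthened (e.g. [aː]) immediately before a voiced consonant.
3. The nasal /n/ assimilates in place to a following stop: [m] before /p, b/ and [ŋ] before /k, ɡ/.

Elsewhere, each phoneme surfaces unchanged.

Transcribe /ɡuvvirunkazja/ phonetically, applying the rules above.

/ɡ/ (word-initial): no rule targets it → [ɡ].
/u/ — between /ɡ/ and /v/, before a voiced consonant — surfaces as [uː] (rule 2).
/v/ stays [v].
/v/ (between /v/ and /i/) is unaffected → [v].
/i/ meets the environment for rule 2 (before a voiced consonant) → [iː].
/r/ (between /i/ and /u/): no rule targets it → [r].
/u/ meets the environment for rule 2 (before a voiced consonant) → [uː].
/n/ (between /u/ and /k/) occurs before a labial or velar stop → [ŋ] by rule 3.
/k/ (between /n/ and /a/): no rule targets it → [k].
/a/ (between /k/ and /z/): before a voiced consonant, so rule 2 applies → [aː].
/z/ (between /a/ and /j/) is unaffected → [z].
/j/ stays [j].
/a/ (word-final) fails the environment for rule 2, so it stays [a].

[ɡuːvviːruːŋkaːzja]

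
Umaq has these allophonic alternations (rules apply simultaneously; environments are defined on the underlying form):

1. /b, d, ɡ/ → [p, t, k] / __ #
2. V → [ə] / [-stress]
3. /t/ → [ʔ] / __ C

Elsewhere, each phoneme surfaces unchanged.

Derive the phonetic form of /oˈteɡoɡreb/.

[əˈteɡəɡrəp]

Rule 2 applies to /o/ (word-initial: in an unstressed syllable) → [ə].
/t/ (between /o/ and /e/) is in the target of rule 3 but the environment (immediately before a consonant) is not met → [t].
/e/ (between /t/ and /ɡ/) is in the target of rule 2 but the environment (in an unstressed syllable) is not met → [e].
/ɡ/ (between /e/ and /o/) is in the target of rule 1 but the environment (word-finally) is not met → [ɡ].
/o/ (between /ɡ/ and /ɡ/) occurs in an unstressed syllable → [ə] by rule 2.
/ɡ/ (between /o/ and /r/) fails the environment for rule 1, so it stays [ɡ].
/r/ (between /ɡ/ and /e/) is unaffected → [r].
/e/ (between /r/ and /b/) occurs in an unstressed syllable → [ə] by rule 2.
/b/ meets the environment for rule 1 (word-finally) → [p].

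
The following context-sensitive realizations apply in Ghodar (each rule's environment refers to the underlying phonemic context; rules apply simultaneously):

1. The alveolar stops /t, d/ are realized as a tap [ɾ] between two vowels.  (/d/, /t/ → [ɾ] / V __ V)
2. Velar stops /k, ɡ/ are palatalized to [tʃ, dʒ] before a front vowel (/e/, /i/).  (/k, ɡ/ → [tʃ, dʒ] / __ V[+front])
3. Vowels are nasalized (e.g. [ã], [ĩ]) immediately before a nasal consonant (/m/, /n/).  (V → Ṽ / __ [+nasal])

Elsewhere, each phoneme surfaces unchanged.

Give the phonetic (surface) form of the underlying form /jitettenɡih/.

/i/ — between /j/ and /t/; rule 3 does not apply here → [i].
/t/ (between /i/ and /e/) occurs between two vowels → [ɾ] by rule 1.
/e/ (between /t/ and /t/) is in the target of rule 3 but the environment (before a nasal consonant) is not met → [e].
/t/ — between /e/ and /t/; rule 1 does not apply here → [t].
/t/ (between /t/ and /e/) fails the environment for rule 1, so it stays [t].
/e/ (between /t/ and /n/): before a nasal consonant, so rule 3 applies → [ẽ].
/ɡ/ (between /n/ and /i/) occurs before a front vowel → [dʒ] by rule 2.
/i/ (between /ɡ/ and /h/) fails the environment for rule 3, so it stays [i].

[jiɾettẽndʒih]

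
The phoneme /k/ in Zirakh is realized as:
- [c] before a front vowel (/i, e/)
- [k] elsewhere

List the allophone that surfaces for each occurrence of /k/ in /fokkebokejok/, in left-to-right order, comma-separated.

[k], [c], [c], [k]

Occurrence 1 (position 3): no conditioning environment matches → elsewhere allophone [k].
Occurrence 2 (position 4): before a front vowel → [c].
Occurrence 3 (position 8): before a front vowel → [c].
Occurrence 4 (position 12): no conditioning environment matches → elsewhere allophone [k].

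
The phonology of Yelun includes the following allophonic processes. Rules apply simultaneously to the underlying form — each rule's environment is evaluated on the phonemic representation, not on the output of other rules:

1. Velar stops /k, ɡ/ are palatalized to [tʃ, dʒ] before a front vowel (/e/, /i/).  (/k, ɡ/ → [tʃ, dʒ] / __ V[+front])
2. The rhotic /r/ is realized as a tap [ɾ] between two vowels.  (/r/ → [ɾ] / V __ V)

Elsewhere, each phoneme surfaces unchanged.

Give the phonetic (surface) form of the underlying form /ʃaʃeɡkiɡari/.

[ʃaʃeɡtʃiɡaɾi]

/ʃ/ (word-initial): no rule targets it → [ʃ].
/a/ stays [a].
/ʃ/ stays [ʃ].
/e/ stays [e].
/ɡ/ (between /e/ and /k/) fails the environment for rule 1, so it stays [ɡ].
/k/ — between /ɡ/ and /i/, before a front vowel — surfaces as [tʃ] (rule 1).
/i/ — not in any rule's target class → [i].
/ɡ/ (between /i/ and /a/) is in the target of rule 1 but the environment (before a front vowel) is not met → [ɡ].
/a/ — not in any rule's target class → [a].
Rule 2 applies to /r/ (between /a/ and /i/: between two vowels) → [ɾ].
/i/ (word-final) is unaffected → [i].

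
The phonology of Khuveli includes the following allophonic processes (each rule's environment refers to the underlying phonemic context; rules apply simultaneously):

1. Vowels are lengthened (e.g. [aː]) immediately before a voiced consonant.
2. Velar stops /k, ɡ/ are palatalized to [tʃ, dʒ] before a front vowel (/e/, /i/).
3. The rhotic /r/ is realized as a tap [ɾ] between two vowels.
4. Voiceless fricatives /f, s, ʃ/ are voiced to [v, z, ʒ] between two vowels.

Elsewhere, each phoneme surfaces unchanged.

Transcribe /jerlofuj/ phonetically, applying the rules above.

[jeːrlovuːj]

/j/ (word-initial) is unaffected → [j].
/e/ (between /j/ and /r/): before a voiced consonant, so rule 1 applies → [eː].
/r/ (between /e/ and /l/) is in the target of rule 3 but the environment (between two vowels) is not met → [r].
/l/ (between /r/ and /o/) is unaffected → [l].
/o/ — between /l/ and /f/; rule 1 does not apply here → [o].
/f/ (between /o/ and /u/): between two vowels, so rule 4 applies → [v].
/u/ — between /f/ and /j/, before a voiced consonant — surfaces as [uː] (rule 1).
/j/ — not in any rule's target class → [j].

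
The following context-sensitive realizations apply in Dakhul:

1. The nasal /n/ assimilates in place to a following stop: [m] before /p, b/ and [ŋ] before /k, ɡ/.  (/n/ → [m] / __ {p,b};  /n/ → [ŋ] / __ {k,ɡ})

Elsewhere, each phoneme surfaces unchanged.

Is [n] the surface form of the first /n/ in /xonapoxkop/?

Yes

/n/ (between /o/ and /a/) fails the environment for rule 1, so it stays [n].
The actual realization is [n], which matches [n].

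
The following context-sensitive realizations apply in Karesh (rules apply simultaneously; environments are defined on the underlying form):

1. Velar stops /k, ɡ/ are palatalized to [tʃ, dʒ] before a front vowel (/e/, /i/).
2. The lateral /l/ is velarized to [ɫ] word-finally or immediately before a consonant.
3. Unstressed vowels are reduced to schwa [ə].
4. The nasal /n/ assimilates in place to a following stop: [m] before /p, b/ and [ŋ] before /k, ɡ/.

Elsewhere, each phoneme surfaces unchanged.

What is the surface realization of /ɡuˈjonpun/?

[ɡəˈjompən]

/ɡ/ (word-initial) fails the environment for rule 1, so it stays [ɡ].
/u/ — between /ɡ/ and /j/, in an unstressed syllable — surfaces as [ə] (rule 3).
/j/ — not in any rule's target class → [j].
/o/ — between /j/ and /n/; rule 3 does not apply here → [o].
Rule 4 applies to /n/ (between /o/ and /p/: before a labial or velar stop) → [m].
/p/ (between /n/ and /u/) is unaffected → [p].
Rule 3 applies to /u/ (between /p/ and /n/: in an unstressed syllable) → [ə].
/n/ (word-final) is in the target of rule 4 but the environment (before a labial or velar stop) is not met → [n].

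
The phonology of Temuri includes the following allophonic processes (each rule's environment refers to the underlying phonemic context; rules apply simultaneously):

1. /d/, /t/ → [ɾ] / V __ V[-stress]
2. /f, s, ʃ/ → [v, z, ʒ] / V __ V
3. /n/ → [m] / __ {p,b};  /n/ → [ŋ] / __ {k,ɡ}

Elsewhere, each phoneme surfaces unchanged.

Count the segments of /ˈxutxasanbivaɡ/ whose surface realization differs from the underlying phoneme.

2

Segments that undergo a rule: /s/ → [z] (rule 2); /n/ → [m] (rule 3).
All other segments surface unchanged.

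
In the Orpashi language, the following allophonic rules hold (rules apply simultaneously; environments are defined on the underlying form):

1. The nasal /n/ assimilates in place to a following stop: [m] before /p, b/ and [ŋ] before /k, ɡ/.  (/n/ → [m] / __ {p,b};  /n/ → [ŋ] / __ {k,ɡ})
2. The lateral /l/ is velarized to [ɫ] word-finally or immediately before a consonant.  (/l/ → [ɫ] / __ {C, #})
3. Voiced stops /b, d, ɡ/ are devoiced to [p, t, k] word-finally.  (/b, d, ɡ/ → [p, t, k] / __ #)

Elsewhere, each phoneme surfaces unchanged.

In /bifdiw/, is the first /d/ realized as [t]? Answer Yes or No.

/d/ — between /f/ and /i/; rule 3 does not apply here → [d].
The actual realization is [d], not [t].

No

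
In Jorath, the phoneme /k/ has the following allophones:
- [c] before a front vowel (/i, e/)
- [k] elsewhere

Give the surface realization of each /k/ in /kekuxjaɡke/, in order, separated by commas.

[c], [k], [c]

Occurrence 1 (position 1): before a front vowel → [c].
Occurrence 2 (position 3): no conditioning environment matches → elsewhere allophone [k].
Occurrence 3 (position 9): before a front vowel → [c].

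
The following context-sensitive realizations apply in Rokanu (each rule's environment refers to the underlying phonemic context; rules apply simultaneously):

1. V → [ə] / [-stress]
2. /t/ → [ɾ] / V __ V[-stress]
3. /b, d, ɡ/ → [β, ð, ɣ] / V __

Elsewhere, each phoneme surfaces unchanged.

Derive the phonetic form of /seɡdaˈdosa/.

/s/ (word-initial) is unaffected → [s].
/e/ (between /s/ and /ɡ/): in an unstressed syllable, so rule 1 applies → [ə].
/ɡ/ — between /e/ and /d/, immediately after a vowel — surfaces as [ɣ] (rule 3).
/d/ (between /ɡ/ and /a/) is in the target of rule 3 but the environment (immediately after a vowel) is not met → [d].
/a/ (between /d/ and /d/) occurs in an unstressed syllable → [ə] by rule 1.
/d/ (between /a/ and /o/): immediately after a vowel, so rule 3 applies → [ð].
/o/ — between /d/ and /s/; rule 1 does not apply here → [o].
/s/ (between /o/ and /a/): no rule targets it → [s].
Rule 1 applies to /a/ (word-final: in an unstressed syllable) → [ə].

[səɣdəˈðosə]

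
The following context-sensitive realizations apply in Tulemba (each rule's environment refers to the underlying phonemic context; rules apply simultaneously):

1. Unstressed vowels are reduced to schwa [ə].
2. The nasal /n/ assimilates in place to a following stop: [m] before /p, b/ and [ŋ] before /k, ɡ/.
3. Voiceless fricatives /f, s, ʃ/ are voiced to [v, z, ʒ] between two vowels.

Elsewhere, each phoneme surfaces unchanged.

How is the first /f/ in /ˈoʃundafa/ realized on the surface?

Rule 3 applies to /f/ (between /a/ and /a/: between two vowels) → [v].

[v]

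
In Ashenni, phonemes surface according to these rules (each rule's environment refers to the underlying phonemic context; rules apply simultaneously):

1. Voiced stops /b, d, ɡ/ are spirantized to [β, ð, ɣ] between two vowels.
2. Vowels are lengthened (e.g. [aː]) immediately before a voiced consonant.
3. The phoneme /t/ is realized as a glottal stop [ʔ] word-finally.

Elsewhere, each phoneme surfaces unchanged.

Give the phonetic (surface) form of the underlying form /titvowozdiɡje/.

[titvoːwoːzdiːɡje]

/t/ (word-initial) is in the target of rule 3 but the environment (word-finally) is not met → [t].
/i/ (between /t/ and /t/) fails the environment for rule 2, so it stays [i].
/t/ (between /i/ and /v/) is in the target of rule 3 but the environment (word-finally) is not met → [t].
/v/ stays [v].
Rule 2 applies to /o/ (between /v/ and /w/: before a voiced consonant) → [oː].
/w/ (between /o/ and /o/) is unaffected → [w].
/o/ meets the environment for rule 2 (before a voiced consonant) → [oː].
/z/ — not in any rule's target class → [z].
/d/ (between /z/ and /i/): rule 1 targets it, but not between two vowels → unchanged [d].
/i/ (between /d/ and /ɡ/): before a voiced consonant, so rule 2 applies → [iː].
/ɡ/ (between /i/ and /j/): rule 1 targets it, but not between two vowels → unchanged [ɡ].
/j/ — not in any rule's target class → [j].
/e/ (word-final): rule 2 targets it, but not before a voiced consonant → unchanged [e].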